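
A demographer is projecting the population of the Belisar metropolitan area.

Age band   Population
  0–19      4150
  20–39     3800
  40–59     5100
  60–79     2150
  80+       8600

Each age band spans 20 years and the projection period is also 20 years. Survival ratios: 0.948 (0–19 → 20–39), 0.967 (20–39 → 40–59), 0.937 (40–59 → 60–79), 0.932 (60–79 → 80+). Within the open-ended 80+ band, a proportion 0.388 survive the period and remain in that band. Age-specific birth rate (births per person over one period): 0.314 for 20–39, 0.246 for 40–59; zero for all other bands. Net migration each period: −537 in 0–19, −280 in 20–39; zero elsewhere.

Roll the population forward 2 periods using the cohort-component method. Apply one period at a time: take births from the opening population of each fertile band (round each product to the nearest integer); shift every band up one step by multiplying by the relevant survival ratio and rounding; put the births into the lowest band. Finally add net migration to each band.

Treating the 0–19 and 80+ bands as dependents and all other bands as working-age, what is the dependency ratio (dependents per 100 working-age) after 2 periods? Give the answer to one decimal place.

Let band 1 be 0–19 through band 5 = 80+.
[period 1]
Births: 3800 × 0.314 = 1193 ; 5100 × 0.246 = 1255 → 2448
Band 2: 4150 × 0.948 = 3934
Band 3: 3800 × 0.967 = 3675
Band 4: 5100 × 0.937 = 4779
Band 5: 2150 × 0.932 + 8600 × 0.388 = 2004 + 3337 = 5341
Net migration: Band 1 − 537 → 1911; Band 2 − 280 → 3654
→ [1911, 3654, 3675, 4779, 5341]
[period 2]
Births: 3654 × 0.314 = 1147 ; 3675 × 0.246 = 904 → 2051
Band 2: 1911 × 0.948 = 1812
Band 3: 3654 × 0.967 = 3533
Band 4: 3675 × 0.937 = 3443
Band 5: 4779 × 0.932 + 5341 × 0.388 = 4454 + 2072 = 6526
Net migration: Band 1 − 537 → 1514; Band 2 − 280 → 1532
→ [1514, 1532, 3533, 3443, 6526]
Dependents (band 0–19 + band 80+) = 1514 + 6526 = 8040; working-age = 8508; ratio = 8040/8508 × 100 = 94.5

94.5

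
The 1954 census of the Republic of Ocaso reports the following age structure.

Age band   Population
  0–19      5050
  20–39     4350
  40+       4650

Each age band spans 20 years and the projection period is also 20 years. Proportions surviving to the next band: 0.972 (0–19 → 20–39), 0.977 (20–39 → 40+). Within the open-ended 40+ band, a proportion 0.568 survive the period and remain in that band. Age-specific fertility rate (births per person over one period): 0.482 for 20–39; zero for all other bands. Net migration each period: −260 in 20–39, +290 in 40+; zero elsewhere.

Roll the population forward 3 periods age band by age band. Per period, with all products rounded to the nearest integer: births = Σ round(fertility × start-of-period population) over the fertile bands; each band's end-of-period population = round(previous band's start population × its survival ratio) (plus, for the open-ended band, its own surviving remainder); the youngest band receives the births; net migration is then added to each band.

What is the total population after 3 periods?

9863

Period 1:
Births: 4350 × 0.482 = 2097
20–39: 5050 × 0.972 = 4909
40+: 4350 × 0.977 + 4650 × 0.568 = 4250 + 2641 = 6891
Net migration: 20–39 − 260 → 4649; 40+ + 290 → 7181
End of period: [2097, 4649, 7181]
Period 2:
Births: 4649 × 0.482 = 2241
20–39: 2097 × 0.972 = 2038
40+: 4649 × 0.977 + 7181 × 0.568 = 4542 + 4079 = 8621
Net migration: 20–39 − 260 → 1778; 40+ + 290 → 8911
End of period: [2241, 1778, 8911]
Period 3:
Births: 1778 × 0.482 = 857
20–39: 2241 × 0.972 = 2178
40+: 1778 × 0.977 + 8911 × 0.568 = 1737 + 5061 = 6798
Net migration: 20–39 − 260 → 1918; 40+ + 290 → 7088
End of period: [857, 1918, 7088]
Total after period 3: 857 + 1918 + 7088 = 9863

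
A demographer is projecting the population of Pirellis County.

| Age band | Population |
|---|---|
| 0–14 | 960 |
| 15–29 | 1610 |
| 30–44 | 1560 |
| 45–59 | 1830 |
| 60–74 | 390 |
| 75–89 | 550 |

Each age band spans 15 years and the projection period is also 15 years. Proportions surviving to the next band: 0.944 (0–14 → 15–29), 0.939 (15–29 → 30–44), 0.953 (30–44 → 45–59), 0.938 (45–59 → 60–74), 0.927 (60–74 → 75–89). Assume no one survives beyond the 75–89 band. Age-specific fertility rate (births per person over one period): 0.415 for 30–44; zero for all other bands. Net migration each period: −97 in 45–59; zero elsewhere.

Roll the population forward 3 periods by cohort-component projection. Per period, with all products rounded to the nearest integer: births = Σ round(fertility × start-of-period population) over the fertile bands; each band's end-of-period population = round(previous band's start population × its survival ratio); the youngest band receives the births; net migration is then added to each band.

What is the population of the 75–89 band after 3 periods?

— Period 1 —
Births: 1560 * 0.415 = 647
15–29: 960 * 0.944 = 906
30–44: 1610 * 0.939 = 1512
45–59: 1560 * 0.953 = 1487
60–74: 1830 * 0.938 = 1717
75–89: 390 * 0.927 = 362
Net migration: 45–59 − 97 → 1390
Population now: 0–14=647, 15–29=906, 30–44=1512, 45–59=1390, 60–74=1717, 75–89=362
— Period 2 —
Births: 1512 * 0.415 = 627
15–29: 647 * 0.944 = 611
30–44: 906 * 0.939 = 851
45–59: 1512 * 0.953 = 1441
60–74: 1390 * 0.938 = 1304
75–89: 1717 * 0.927 = 1592
Net migration: 45–59 − 97 → 1344
Population now: 0–14=627, 15–29=611, 30–44=851, 45–59=1344, 60–74=1304, 75–89=1592
— Period 3 —
Births: 851 * 0.415 = 353
15–29: 627 * 0.944 = 592
30–44: 611 * 0.939 = 574
45–59: 851 * 0.953 = 811
60–74: 1344 * 0.938 = 1261
75–89: 1304 * 0.927 = 1209
Net migration: 45–59 − 97 → 714
Population now: 0–14=353, 15–29=592, 30–44=574, 45–59=714, 60–74=1261, 75–89=1209

1209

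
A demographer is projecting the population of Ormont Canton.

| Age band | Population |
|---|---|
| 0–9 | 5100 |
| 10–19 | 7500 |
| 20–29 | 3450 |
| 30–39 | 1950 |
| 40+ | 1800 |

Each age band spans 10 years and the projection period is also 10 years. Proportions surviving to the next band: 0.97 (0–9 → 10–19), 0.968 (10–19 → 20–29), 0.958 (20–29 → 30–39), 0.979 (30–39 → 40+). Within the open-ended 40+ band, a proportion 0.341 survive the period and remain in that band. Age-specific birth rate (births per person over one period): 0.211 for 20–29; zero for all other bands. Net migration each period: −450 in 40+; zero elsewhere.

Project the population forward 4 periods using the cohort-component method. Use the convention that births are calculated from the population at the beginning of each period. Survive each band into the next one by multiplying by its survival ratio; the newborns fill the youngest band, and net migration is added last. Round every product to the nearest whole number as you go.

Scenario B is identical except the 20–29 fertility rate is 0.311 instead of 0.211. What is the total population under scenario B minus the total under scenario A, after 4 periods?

After projecting period 1:
Births: 3450 * 0.211 = 728
10–19: 5100 * 0.97 = 4947
20–29: 7500 * 0.968 = 7260
30–39: 3450 * 0.958 = 3305
40+: 1950 * 0.979 + 1800 * 0.341 = 1909 + 614 = 2523
Net migration: 40+ − 450 → 2073
→ [728, 4947, 7260, 3305, 2073]
After projecting period 2:
Births: 7260 * 0.211 = 1532
10–19: 728 * 0.97 = 706
20–29: 4947 * 0.968 = 4789
30–39: 7260 * 0.958 = 6955
40+: 3305 * 0.979 + 2073 * 0.341 = 3236 + 707 = 3943
Net migration: 40+ − 450 → 3493
→ [1532, 706, 4789, 6955, 3493]
After projecting period 3:
Births: 4789 * 0.211 = 1010
10–19: 1532 * 0.97 = 1486
20–29: 706 * 0.968 = 683
30–39: 4789 * 0.958 = 4588
40+: 6955 * 0.979 + 3493 * 0.341 = 6809 + 1191 = 8000
Net migration: 40+ − 450 → 7550
→ [1010, 1486, 683, 4588, 7550]
After projecting period 4:
Births: 683 * 0.211 = 144
10–19: 1010 * 0.97 = 980
20–29: 1486 * 0.968 = 1438
30–39: 683 * 0.958 = 654
40+: 4588 * 0.979 + 7550 * 0.341 = 4492 + 2575 = 7067
Net migration: 40+ − 450 → 6617
→ [144, 980, 1438, 654, 6617]
Scenario A total after 4 periods: 9833
Scenario B projection —
After projecting period 1:
Births: 3450 * 0.311 = 1073
10–19: 5100 * 0.97 = 4947
20–29: 7500 * 0.968 = 7260
30–39: 3450 * 0.958 = 3305
40+: 1950 * 0.979 + 1800 * 0.341 = 1909 + 614 = 2523
Net migration: 40+ − 450 → 2073
→ [1073, 4947, 7260, 3305, 2073]
After projecting period 2:
Births: 7260 * 0.311 = 2258
10–19: 1073 * 0.97 = 1041
20–29: 4947 * 0.968 = 4789
30–39: 7260 * 0.958 = 6955
40+: 3305 * 0.979 + 2073 * 0.341 = 3236 + 707 = 3943
Net migration: 40+ − 450 → 3493
→ [2258, 1041, 4789, 6955, 3493]
After projecting period 3:
Births: 4789 * 0.311 = 1489
10–19: 2258 * 0.97 = 2190
20–29: 1041 * 0.968 = 1008
30–39: 4789 * 0.958 = 4588
40+: 6955 * 0.979 + 3493 * 0.341 = 6809 + 1191 = 8000
Net migration: 40+ − 450 → 7550
→ [1489, 2190, 1008, 4588, 7550]
After projecting period 4:
Births: 1008 * 0.311 = 313
10–19: 1489 * 0.97 = 1444
20–29: 2190 * 0.968 = 2120
30–39: 1008 * 0.958 = 966
40+: 4588 * 0.979 + 7550 * 0.341 = 4492 + 2575 = 7067
Net migration: 40+ − 450 → 6617
→ [313, 1444, 2120, 966, 6617]
Scenario B total after 4 periods: 11460
Difference B − A = 11460 − 9833 = 1627

1627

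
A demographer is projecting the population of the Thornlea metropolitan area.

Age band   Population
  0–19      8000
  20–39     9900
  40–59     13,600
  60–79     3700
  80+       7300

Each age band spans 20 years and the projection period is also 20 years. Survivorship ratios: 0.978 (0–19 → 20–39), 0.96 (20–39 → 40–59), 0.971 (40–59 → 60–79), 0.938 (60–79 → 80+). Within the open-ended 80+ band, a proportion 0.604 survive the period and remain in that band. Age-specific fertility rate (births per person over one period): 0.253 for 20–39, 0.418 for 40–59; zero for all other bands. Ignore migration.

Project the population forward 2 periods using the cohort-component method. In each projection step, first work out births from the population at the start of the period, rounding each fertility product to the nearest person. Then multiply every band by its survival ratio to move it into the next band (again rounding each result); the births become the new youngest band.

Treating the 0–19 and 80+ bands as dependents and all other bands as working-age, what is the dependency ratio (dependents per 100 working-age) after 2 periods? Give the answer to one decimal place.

Call the groups 1 to 5, youngest first.
After projecting period 1:
Births: 9900 × 0.253 = 2505  |  13600 × 0.418 = 5685 ⇒ total 8190
Group 2: 8000 × 0.978 = 7824
Group 3: 9900 × 0.96 = 9504
Group 4: 13600 × 0.971 = 13206
Group 5: 3700 × 0.938 + 7300 × 0.604 = 3471 + 4409 = 7880
Giving 8190 / 7824 / 9504 / 13206 / 7880.
After projecting period 2:
Births: 7824 × 0.253 = 1979  |  9504 × 0.418 = 3973 ⇒ total 5952
Group 2: 8190 × 0.978 = 8010
Group 3: 7824 × 0.96 = 7511
Group 4: 9504 × 0.971 = 9228
Group 5: 13206 × 0.938 + 7880 × 0.604 = 12387 + 4760 = 17147
Giving 5952 / 8010 / 7511 / 9228 / 17147.
Dependents (band 0–19 + band 80+) = 5952 + 17147 = 23099; working-age = 24749; ratio = 23099/24749 × 100 = 93.3

93.3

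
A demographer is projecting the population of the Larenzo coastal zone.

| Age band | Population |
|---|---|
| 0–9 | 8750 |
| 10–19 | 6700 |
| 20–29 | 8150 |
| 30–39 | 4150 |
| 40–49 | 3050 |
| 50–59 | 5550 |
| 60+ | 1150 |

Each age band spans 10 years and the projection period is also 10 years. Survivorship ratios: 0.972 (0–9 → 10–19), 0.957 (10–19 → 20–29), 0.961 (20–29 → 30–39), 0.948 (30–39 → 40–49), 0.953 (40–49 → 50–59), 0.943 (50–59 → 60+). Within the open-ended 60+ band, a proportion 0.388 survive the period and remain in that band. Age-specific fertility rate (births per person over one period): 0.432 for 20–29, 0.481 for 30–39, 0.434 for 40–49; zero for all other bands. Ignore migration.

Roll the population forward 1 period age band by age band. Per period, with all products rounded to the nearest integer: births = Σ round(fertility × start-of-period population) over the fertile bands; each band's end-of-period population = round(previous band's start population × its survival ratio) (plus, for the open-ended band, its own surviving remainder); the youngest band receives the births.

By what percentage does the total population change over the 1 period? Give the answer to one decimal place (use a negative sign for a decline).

12.3

Call the bands 1 to 7, youngest first.
[period 1]
Births: 8150 * 0.432 = 3521, 4150 * 0.481 = 1996, 3050 * 0.434 = 1324 ⇒ total 6841
Band 2: 8750 * 0.972 = 8505
Band 3: 6700 * 0.957 = 6412
Band 4: 8150 * 0.961 = 7832
Band 5: 4150 * 0.948 = 3934
Band 6: 3050 * 0.953 = 2907
Band 7: 5550 * 0.943 + 1150 * 0.388 = 5234 + 446 = 5680
Giving 6841 / 8505 / 6412 / 7832 / 3934 / 2907 / 5680.
Total: 37500 → 42111; change = 4611; percentage change = 12.3%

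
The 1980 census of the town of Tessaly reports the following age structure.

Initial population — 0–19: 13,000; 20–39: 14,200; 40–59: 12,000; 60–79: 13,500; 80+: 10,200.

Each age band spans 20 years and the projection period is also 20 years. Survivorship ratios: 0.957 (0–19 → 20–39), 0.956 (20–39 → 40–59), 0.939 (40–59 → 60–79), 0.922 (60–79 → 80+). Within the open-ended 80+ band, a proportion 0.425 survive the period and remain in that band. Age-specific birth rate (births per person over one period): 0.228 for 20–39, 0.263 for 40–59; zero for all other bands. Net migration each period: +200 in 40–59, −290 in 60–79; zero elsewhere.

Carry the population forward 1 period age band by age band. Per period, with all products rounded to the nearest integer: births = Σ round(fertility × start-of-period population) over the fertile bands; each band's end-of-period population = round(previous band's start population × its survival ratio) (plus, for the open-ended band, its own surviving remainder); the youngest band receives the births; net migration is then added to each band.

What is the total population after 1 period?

— Period 1 —
Births: 14200 × 0.228 = 3238 ; 12000 × 0.263 = 3156 ⇒ total 6394
20–39: 13000 × 0.957 = 12441
40–59: 14200 × 0.956 = 13575
60–79: 12000 × 0.939 = 11268
80+: 13500 × 0.922 + 10200 × 0.425 = 12447 + 4335 = 16782
Net migration: 40–59 + 200 → 13775; 60–79 − 290 → 10978
End of period: [6394, 12441, 13775, 10978, 16782]
Total after period 1: 6394 + 12441 + 13775 + 10978 + 16782 = 60370

60370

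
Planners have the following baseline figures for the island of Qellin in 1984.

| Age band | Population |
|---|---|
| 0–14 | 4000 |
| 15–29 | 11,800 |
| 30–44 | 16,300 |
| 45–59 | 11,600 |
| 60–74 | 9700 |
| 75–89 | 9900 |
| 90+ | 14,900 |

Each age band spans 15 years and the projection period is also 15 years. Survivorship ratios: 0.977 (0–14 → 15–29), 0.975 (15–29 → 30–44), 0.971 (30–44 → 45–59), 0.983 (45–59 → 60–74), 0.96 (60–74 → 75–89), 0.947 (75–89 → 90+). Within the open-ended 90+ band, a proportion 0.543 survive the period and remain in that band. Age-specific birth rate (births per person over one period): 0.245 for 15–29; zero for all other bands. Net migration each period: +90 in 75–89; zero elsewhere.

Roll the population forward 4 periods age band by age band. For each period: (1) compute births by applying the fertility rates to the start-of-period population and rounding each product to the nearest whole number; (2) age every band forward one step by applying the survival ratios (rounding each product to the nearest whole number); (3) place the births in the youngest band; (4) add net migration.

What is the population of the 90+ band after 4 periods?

25327

(Groups numbered youngest = 1 to oldest = 7.)
Period 1.
Births: 11800 × 0.245 = 2891
Group 2: 4000 × 0.977 = 3908
Group 3: 11800 × 0.975 = 11505
Group 4: 16300 × 0.971 = 15827
Group 5: 11600 × 0.983 = 11403
Group 6: 9700 × 0.96 = 9312
Group 7: 9900 × 0.947 + 14900 × 0.543 = 9375 + 8091 = 17466
Net migration: Group 6 + 90 → 9402
Population now: 0–14=2891, 15–29=3908, 30–44=11505, 45–59=15827, 60–74=11403, 75–89=9402, 90+=17466
Period 2.
Births: 3908 × 0.245 = 957
Group 2: 2891 × 0.977 = 2825
Group 3: 3908 × 0.975 = 3810
Group 4: 11505 × 0.971 = 11171
Group 5: 15827 × 0.983 = 15558
Group 6: 11403 × 0.96 = 10947
Group 7: 9402 × 0.947 + 17466 × 0.543 = 8904 + 9484 = 18388
Net migration: Group 6 + 90 → 11037
Population now: 0–14=957, 15–29=2825, 30–44=3810, 45–59=11171, 60–74=15558, 75–89=11037, 90+=18388
Period 3.
Births: 2825 × 0.245 = 692
Group 2: 957 × 0.977 = 935
Group 3: 2825 × 0.975 = 2754
Group 4: 3810 × 0.971 = 3700
Group 5: 11171 × 0.983 = 10981
Group 6: 15558 × 0.96 = 14936
Group 7: 11037 × 0.947 + 18388 × 0.543 = 10452 + 9985 = 20437
Net migration: Group 6 + 90 → 15026
Population now: 0–14=692, 15–29=935, 30–44=2754, 45–59=3700, 60–74=10981, 75–89=15026, 90+=20437
Period 4.
Births: 935 × 0.245 = 229
Group 2: 692 × 0.977 = 676
Group 3: 935 × 0.975 = 912
Group 4: 2754 × 0.971 = 2674
Group 5: 3700 × 0.983 = 3637
Group 6: 10981 × 0.96 = 10542
Group 7: 15026 × 0.947 + 20437 × 0.543 = 14230 + 11097 = 25327
Net migration: Group 6 + 90 → 10632
Population now: 0–14=229, 15–29=676, 30–44=912, 45–59=2674, 60–74=3637, 75–89=10632, 90+=25327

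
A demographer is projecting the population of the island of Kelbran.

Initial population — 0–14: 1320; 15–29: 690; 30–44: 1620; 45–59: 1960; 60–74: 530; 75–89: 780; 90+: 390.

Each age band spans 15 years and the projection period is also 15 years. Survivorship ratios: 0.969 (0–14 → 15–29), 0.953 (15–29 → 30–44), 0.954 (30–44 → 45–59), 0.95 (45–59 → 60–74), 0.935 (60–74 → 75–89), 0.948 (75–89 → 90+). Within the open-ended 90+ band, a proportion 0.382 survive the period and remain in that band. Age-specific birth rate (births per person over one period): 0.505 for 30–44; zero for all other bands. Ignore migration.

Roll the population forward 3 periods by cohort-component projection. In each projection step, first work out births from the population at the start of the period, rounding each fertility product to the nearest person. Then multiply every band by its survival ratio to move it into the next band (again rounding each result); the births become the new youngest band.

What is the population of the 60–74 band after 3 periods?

Numbering the groups 1..7 from youngest to oldest:
— Period 1 —
Births: 1620 × 0.505 = 818
Group 2: 1320 × 0.969 = 1279
Group 3: 690 × 0.953 = 658
Group 4: 1620 × 0.954 = 1545
Group 5: 1960 × 0.95 = 1862
Group 6: 530 × 0.935 = 496
Group 7: 780 × 0.948 + 390 × 0.382 = 739 + 149 = 888
End of period: [818, 1279, 658, 1545, 1862, 496, 888]
— Period 2 —
Births: 658 × 0.505 = 332
Group 2: 818 × 0.969 = 793
Group 3: 1279 × 0.953 = 1219
Group 4: 658 × 0.954 = 628
Group 5: 1545 × 0.95 = 1468
Group 6: 1862 × 0.935 = 1741
Group 7: 496 × 0.948 + 888 × 0.382 = 470 + 339 = 809
End of period: [332, 793, 1219, 628, 1468, 1741, 809]
— Period 3 —
Births: 1219 × 0.505 = 616
Group 2: 332 × 0.969 = 322
Group 3: 793 × 0.953 = 756
Group 4: 1219 × 0.954 = 1163
Group 5: 628 × 0.95 = 597
Group 6: 1468 × 0.935 = 1373
Group 7: 1741 × 0.948 + 809 × 0.382 = 1650 + 309 = 1959
End of period: [616, 322, 756, 1163, 597, 1373, 1959]

597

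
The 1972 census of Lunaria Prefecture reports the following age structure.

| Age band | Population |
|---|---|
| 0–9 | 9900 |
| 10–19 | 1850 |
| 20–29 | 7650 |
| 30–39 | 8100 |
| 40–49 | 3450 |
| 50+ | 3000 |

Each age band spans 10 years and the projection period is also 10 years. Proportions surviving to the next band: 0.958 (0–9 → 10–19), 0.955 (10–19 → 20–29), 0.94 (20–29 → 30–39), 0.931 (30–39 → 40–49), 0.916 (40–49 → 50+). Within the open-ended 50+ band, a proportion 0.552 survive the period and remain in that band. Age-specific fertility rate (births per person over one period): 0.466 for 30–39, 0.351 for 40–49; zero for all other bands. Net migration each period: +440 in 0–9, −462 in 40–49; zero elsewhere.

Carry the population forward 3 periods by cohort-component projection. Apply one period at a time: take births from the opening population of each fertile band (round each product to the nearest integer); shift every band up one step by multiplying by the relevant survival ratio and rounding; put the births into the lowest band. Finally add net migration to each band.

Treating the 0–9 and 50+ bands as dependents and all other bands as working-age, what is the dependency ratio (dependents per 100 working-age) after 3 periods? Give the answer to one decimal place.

(Bands numbered youngest = 1 to oldest = 6.)
After projecting period 1:
Births: 8100 × 0.466 = 3775  |  3450 × 0.351 = 1211 → total 4986
Band 2: 9900 × 0.958 = 9484
Band 3: 1850 × 0.955 = 1767
Band 4: 7650 × 0.94 = 7191
Band 5: 8100 × 0.931 = 7541
Band 6: 3450 × 0.916 + 3000 × 0.552 = 3160 + 1656 = 4816
Net migration: Band 1 + 440 → 5426; Band 5 − 462 → 7079
→ [5426, 9484, 1767, 7191, 7079, 4816]
After projecting period 2:
Births: 7191 × 0.466 = 3351  |  7079 × 0.351 = 2485 → total 5836
Band 2: 5426 × 0.958 = 5198
Band 3: 9484 × 0.955 = 9057
Band 4: 1767 × 0.94 = 1661
Band 5: 7191 × 0.931 = 6695
Band 6: 7079 × 0.916 + 4816 × 0.552 = 6484 + 2658 = 9142
Net migration: Band 1 + 440 → 6276; Band 5 − 462 → 6233
→ [6276, 5198, 9057, 1661, 6233, 9142]
After projecting period 3:
Births: 1661 × 0.466 = 774  |  6233 × 0.351 = 2188 → total 2962
Band 2: 6276 × 0.958 = 6012
Band 3: 5198 × 0.955 = 4964
Band 4: 9057 × 0.94 = 8514
Band 5: 1661 × 0.931 = 1546
Band 6: 6233 × 0.916 + 9142 × 0.552 = 5709 + 5046 = 10755
Net migration: Band 1 + 440 → 3402; Band 5 − 462 → 1084
→ [3402, 6012, 4964, 8514, 1084, 10755]
Dependents (band 0–9 + band 50+) = 3402 + 10755 = 14157; working-age = 20574; ratio = 14157/20574 × 100 = 68.8

68.8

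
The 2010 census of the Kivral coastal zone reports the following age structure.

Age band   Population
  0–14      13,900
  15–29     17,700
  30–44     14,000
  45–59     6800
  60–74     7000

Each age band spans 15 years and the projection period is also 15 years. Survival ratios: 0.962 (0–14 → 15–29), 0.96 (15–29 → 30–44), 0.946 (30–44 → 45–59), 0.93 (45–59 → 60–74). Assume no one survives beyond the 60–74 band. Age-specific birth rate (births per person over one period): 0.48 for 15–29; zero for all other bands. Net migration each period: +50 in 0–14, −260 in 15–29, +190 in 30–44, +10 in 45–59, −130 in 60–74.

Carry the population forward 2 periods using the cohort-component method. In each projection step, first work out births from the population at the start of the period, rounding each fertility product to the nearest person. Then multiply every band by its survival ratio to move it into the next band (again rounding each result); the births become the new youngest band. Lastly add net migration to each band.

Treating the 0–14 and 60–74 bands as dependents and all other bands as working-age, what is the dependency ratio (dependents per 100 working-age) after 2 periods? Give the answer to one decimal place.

Let band 1 be 0–14 through band 5 = 60–74.
— Period 1 —
Births: 17700 × 0.48 = 8496
Band 2: 13900 × 0.962 = 13372
Band 3: 17700 × 0.96 = 16992
Band 4: 14000 × 0.946 = 13244
Band 5: 6800 × 0.93 = 6324
Net migration: Band 1 + 50 → 8546; Band 2 − 260 → 13112; Band 3 + 190 → 17182; Band 4 + 10 → 13254; Band 5 − 130 → 6194
Population now: 0–14=8546, 15–29=13112, 30–44=17182, 45–59=13254, 60–74=6194
— Period 2 —
Births: 13112 × 0.48 = 6294
Band 2: 8546 × 0.962 = 8221
Band 3: 13112 × 0.96 = 12588
Band 4: 17182 × 0.946 = 16254
Band 5: 13254 × 0.93 = 12326
Net migration: Band 1 + 50 → 6344; Band 2 − 260 → 7961; Band 3 + 190 → 12778; Band 4 + 10 → 16264; Band 5 − 130 → 12196
Population now: 0–14=6344, 15–29=7961, 30–44=12778, 45–59=16264, 60–74=12196
Dependents (band 0–14 + band 60–74) = 6344 + 12196 = 18540; working-age = 37003; ratio = 18540/37003 × 100 = 50.1

50.1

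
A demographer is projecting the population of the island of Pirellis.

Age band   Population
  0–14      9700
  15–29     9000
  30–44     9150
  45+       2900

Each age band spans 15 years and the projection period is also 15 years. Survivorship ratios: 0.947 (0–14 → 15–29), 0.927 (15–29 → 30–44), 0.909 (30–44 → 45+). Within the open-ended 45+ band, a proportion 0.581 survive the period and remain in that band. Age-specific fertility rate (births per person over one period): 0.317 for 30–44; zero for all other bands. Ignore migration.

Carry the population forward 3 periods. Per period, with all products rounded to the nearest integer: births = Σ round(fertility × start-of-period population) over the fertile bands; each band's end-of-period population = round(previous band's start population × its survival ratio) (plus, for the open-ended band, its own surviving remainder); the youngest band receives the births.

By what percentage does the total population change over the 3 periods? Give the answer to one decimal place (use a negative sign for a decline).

-24.3

— Period 1 —
Births: 9150 × 0.317 = 2901
15–29: 9700 × 0.947 = 9186
30–44: 9000 × 0.927 = 8343
45+: 9150 × 0.909 + 2900 × 0.581 = 8317 + 1685 = 10002
→ [2901, 9186, 8343, 10002]
— Period 2 —
Births: 8343 × 0.317 = 2645
15–29: 2901 × 0.947 = 2747
30–44: 9186 × 0.927 = 8515
45+: 8343 × 0.909 + 10002 × 0.581 = 7584 + 5811 = 13395
→ [2645, 2747, 8515, 13395]
— Period 3 —
Births: 8515 × 0.317 = 2699
15–29: 2645 × 0.947 = 2505
30–44: 2747 × 0.927 = 2546
45+: 8515 × 0.909 + 13395 × 0.581 = 7740 + 7782 = 15522
→ [2699, 2505, 2546, 15522]
Total: 30750 → 23272; change = -7478; percentage change = -24.3%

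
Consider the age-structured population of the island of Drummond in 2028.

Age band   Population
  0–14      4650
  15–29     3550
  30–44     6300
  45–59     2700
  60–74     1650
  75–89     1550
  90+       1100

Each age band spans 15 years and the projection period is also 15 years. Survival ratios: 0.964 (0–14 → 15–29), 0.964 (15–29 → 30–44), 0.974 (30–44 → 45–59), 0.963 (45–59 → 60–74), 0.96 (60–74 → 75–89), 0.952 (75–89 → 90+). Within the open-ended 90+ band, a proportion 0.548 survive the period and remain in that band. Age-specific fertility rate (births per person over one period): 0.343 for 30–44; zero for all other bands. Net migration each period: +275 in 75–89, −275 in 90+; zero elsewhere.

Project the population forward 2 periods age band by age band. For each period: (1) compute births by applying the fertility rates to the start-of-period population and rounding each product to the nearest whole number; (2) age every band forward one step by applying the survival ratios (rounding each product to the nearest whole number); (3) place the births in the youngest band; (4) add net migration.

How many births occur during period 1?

Let band 1 be 0–14 through band 7 = 90+.
After projecting period 1:
Births: 6300 × 0.343 = 2161
Band 2: 4650 × 0.964 = 4483
Band 3: 3550 × 0.964 = 3422
Band 4: 6300 × 0.974 = 6136
Band 5: 2700 × 0.963 = 2600
Band 6: 1650 × 0.96 = 1584
Band 7: 1550 × 0.952 + 1100 × 0.548 = 1476 + 603 = 2079
Net migration: Band 6 + 275 → 1859; Band 7 − 275 → 1804
End of period: [2161, 4483, 3422, 6136, 2600, 1859, 1804]

2161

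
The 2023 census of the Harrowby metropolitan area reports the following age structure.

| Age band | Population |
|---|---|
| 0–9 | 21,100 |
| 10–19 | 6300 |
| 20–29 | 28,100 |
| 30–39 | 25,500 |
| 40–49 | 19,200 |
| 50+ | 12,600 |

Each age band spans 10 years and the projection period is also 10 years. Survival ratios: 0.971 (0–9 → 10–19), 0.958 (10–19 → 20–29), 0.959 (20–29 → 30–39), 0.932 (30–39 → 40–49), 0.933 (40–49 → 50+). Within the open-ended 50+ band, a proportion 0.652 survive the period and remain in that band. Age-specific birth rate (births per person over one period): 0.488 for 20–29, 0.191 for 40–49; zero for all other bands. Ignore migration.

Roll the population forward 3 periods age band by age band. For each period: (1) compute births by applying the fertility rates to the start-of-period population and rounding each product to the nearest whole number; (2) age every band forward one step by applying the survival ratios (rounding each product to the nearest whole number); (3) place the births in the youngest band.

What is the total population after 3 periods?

[period 1]
Births: 28100 × 0.488 = 13713 ; 19200 × 0.191 = 3667 ⇒ total 17380
10–19: 21100 × 0.971 = 20488
20–29: 6300 × 0.958 = 6035
30–39: 28100 × 0.959 = 26948
40–49: 25500 × 0.932 = 23766
50+: 19200 × 0.933 + 12600 × 0.652 = 17914 + 8215 = 26129
→ [17380, 20488, 6035, 26948, 23766, 26129]
[period 2]
Births: 6035 × 0.488 = 2945 ; 23766 × 0.191 = 4539 ⇒ total 7484
10–19: 17380 × 0.971 = 16876
20–29: 20488 × 0.958 = 19628
30–39: 6035 × 0.959 = 5788
40–49: 26948 × 0.932 = 25116
50+: 23766 × 0.933 + 26129 × 0.652 = 22174 + 17036 = 39210
→ [7484, 16876, 19628, 5788, 25116, 39210]
[period 3]
Births: 19628 × 0.488 = 9578 ; 25116 × 0.191 = 4797 ⇒ total 14375
10–19: 7484 × 0.971 = 7267
20–29: 16876 × 0.958 = 16167
30–39: 19628 × 0.959 = 18823
40–49: 5788 × 0.932 = 5394
50+: 25116 × 0.933 + 39210 × 0.652 = 23433 + 25565 = 48998
→ [14375, 7267, 16167, 18823, 5394, 48998]
Total after period 3: 14375 + 7267 + 16167 + 18823 + 5394 + 48998 = 111024

111024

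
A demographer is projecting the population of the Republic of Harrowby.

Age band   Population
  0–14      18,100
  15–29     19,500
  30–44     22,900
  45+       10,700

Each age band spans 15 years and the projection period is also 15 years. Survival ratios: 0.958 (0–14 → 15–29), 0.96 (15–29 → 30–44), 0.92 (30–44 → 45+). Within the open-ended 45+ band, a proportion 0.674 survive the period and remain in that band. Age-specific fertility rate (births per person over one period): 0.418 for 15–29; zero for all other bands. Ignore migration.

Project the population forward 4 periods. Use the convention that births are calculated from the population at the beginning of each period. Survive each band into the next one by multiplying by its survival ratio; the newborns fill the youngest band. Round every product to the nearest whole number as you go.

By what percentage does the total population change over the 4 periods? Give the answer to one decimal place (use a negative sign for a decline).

-34.8

Let band 1 be 0–14 through band 4 = 45+.
Period 1:
Births: 19500 × 0.418 = 8151
Band 2: 18100 × 0.958 = 17340
Band 3: 19500 × 0.96 = 18720
Band 4: 22900 × 0.92 + 10700 × 0.674 = 21068 + 7212 = 28280
Population now: 0–14=8151, 15–29=17340, 30–44=18720, 45+=28280
Period 2:
Births: 17340 × 0.418 = 7248
Band 2: 8151 × 0.958 = 7809
Band 3: 17340 × 0.96 = 16646
Band 4: 18720 × 0.92 + 28280 × 0.674 = 17222 + 19061 = 36283
Population now: 0–14=7248, 15–29=7809, 30–44=16646, 45+=36283
Period 3:
Births: 7809 × 0.418 = 3264
Band 2: 7248 × 0.958 = 6944
Band 3: 7809 × 0.96 = 7497
Band 4: 16646 × 0.92 + 36283 × 0.674 = 15314 + 24455 = 39769
Population now: 0–14=3264, 15–29=6944, 30–44=7497, 45+=39769
Period 4:
Births: 6944 × 0.418 = 2903
Band 2: 3264 × 0.958 = 3127
Band 3: 6944 × 0.96 = 6666
Band 4: 7497 × 0.92 + 39769 × 0.674 = 6897 + 26804 = 33701
Population now: 0–14=2903, 15–29=3127, 30–44=6666, 45+=33701
Total: 71200 → 46397; change = -24803; percentage change = -34.8%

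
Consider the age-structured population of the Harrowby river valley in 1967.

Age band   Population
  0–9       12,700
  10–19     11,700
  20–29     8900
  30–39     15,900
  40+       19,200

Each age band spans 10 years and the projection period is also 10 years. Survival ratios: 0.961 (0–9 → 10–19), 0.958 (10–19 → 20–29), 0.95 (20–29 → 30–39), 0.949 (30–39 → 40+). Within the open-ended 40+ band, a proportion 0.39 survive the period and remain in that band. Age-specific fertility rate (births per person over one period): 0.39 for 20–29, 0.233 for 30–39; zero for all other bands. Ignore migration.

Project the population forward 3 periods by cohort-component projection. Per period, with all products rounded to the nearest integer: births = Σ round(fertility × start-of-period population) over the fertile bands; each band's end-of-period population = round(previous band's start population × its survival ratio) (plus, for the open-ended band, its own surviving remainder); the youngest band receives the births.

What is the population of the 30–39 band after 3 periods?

11107

[period 1]
Births: 8900 * 0.39 = 3471, 15900 * 0.233 = 3705 ⇒ total 7176
10–19: 12700 * 0.961 = 12205
20–29: 11700 * 0.958 = 11209
30–39: 8900 * 0.95 = 8455
40+: 15900 * 0.949 + 19200 * 0.39 = 15089 + 7488 = 22577
End of period: [7176, 12205, 11209, 8455, 22577]
[period 2]
Births: 11209 * 0.39 = 4372, 8455 * 0.233 = 1970 ⇒ total 6342
10–19: 7176 * 0.961 = 6896
20–29: 12205 * 0.958 = 11692
30–39: 11209 * 0.95 = 10649
40+: 8455 * 0.949 + 22577 * 0.39 = 8024 + 8805 = 16829
End of period: [6342, 6896, 11692, 10649, 16829]
[period 3]
Births: 11692 * 0.39 = 4560, 10649 * 0.233 = 2481 ⇒ total 7041
10–19: 6342 * 0.961 = 6095
20–29: 6896 * 0.958 = 6606
30–39: 11692 * 0.95 = 11107
40+: 10649 * 0.949 + 16829 * 0.39 = 10106 + 6563 = 16669
End of period: [7041, 6095, 6606, 11107, 16669]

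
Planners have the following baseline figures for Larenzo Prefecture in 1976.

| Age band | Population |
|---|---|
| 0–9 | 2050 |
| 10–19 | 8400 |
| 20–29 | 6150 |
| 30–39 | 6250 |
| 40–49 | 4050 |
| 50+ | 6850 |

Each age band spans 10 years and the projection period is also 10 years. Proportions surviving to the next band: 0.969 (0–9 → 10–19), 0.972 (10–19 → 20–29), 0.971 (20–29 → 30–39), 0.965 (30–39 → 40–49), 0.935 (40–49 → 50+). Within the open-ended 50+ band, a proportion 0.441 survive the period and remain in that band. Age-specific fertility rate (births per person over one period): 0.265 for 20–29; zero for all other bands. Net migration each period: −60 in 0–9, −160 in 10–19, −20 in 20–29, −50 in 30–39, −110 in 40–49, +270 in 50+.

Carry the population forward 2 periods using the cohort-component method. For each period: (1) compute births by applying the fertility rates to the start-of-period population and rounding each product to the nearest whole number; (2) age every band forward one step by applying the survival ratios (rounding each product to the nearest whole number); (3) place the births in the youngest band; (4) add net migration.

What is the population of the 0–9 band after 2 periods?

2098

Numbering the groups 1..6 from youngest to oldest:
After projecting period 1:
Births: 6150 × 0.265 = 1630
Group 2: 2050 × 0.969 = 1986
Group 3: 8400 × 0.972 = 8165
Group 4: 6150 × 0.971 = 5972
Group 5: 6250 × 0.965 = 6031
Group 6: 4050 × 0.935 + 6850 × 0.441 = 3787 + 3021 = 6808
Net migration: Group 1 − 60 → 1570; Group 2 − 160 → 1826; Group 3 − 20 → 8145; Group 4 − 50 → 5922; Group 5 − 110 → 5921; Group 6 + 270 → 7078
Population now: 0–9=1570, 10–19=1826, 20–29=8145, 30–39=5922, 40–49=5921, 50+=7078
After projecting period 2:
Births: 8145 × 0.265 = 2158
Group 2: 1570 × 0.969 = 1521
Group 3: 1826 × 0.972 = 1775
Group 4: 8145 × 0.971 = 7909
Group 5: 5922 × 0.965 = 5715
Group 6: 5921 × 0.935 + 7078 × 0.441 = 5536 + 3121 = 8657
Net migration: Group 1 − 60 → 2098; Group 2 − 160 → 1361; Group 3 − 20 → 1755; Group 4 − 50 → 7859; Group 5 − 110 → 5605; Group 6 + 270 → 8927
Population now: 0–9=2098, 10–19=1361, 20–29=1755, 30–39=7859, 40–49=5605, 50+=8927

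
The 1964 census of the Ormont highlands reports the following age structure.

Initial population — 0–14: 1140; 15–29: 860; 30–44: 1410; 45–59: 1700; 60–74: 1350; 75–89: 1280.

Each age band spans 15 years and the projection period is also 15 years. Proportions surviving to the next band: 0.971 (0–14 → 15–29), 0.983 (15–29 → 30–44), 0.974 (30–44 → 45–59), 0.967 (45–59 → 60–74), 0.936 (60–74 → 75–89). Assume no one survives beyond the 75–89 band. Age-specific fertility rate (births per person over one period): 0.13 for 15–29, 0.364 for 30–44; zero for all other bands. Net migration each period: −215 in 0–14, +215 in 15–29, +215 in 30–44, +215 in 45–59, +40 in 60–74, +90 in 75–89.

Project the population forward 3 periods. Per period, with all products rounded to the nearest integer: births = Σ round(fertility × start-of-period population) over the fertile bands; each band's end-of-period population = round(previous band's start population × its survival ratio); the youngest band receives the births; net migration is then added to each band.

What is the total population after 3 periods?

[period 1]
Births: 860 * 0.13 = 112, 1410 * 0.364 = 513 → 625
15–29: 1140 * 0.971 = 1107
30–44: 860 * 0.983 = 845
45–59: 1410 * 0.974 = 1373
60–74: 1700 * 0.967 = 1644
75–89: 1350 * 0.936 = 1264
Net migration: 0–14 − 215 → 410; 15–29 + 215 → 1322; 30–44 + 215 → 1060; 45–59 + 215 → 1588; 60–74 + 40 → 1684; 75–89 + 90 → 1354
Population now: 0–14=410, 15–29=1322, 30–44=1060, 45–59=1588, 60–74=1684, 75–89=1354
[period 2]
Births: 1322 * 0.13 = 172, 1060 * 0.364 = 386 → 558
15–29: 410 * 0.971 = 398
30–44: 1322 * 0.983 = 1300
45–59: 1060 * 0.974 = 1032
60–74: 1588 * 0.967 = 1536
75–89: 1684 * 0.936 = 1576
Net migration: 0–14 − 215 → 343; 15–29 + 215 → 613; 30–44 + 215 → 1515; 45–59 + 215 → 1247; 60–74 + 40 → 1576; 75–89 + 90 → 1666
Population now: 0–14=343, 15–29=613, 30–44=1515, 45–59=1247, 60–74=1576, 75–89=1666
[period 3]
Births: 613 * 0.13 = 80, 1515 * 0.364 = 551 → 631
15–29: 343 * 0.971 = 333
30–44: 613 * 0.983 = 603
45–59: 1515 * 0.974 = 1476
60–74: 1247 * 0.967 = 1206
75–89: 1576 * 0.936 = 1475
Net migration: 0–14 − 215 → 416; 15–29 + 215 → 548; 30–44 + 215 → 818; 45–59 + 215 → 1691; 60–74 + 40 → 1246; 75–89 + 90 → 1565
Population now: 0–14=416, 15–29=548, 30–44=818, 45–59=1691, 60–74=1246, 75–89=1565
Total after period 3: 416 + 548 + 818 + 1691 + 1246 + 1565 = 6284

6284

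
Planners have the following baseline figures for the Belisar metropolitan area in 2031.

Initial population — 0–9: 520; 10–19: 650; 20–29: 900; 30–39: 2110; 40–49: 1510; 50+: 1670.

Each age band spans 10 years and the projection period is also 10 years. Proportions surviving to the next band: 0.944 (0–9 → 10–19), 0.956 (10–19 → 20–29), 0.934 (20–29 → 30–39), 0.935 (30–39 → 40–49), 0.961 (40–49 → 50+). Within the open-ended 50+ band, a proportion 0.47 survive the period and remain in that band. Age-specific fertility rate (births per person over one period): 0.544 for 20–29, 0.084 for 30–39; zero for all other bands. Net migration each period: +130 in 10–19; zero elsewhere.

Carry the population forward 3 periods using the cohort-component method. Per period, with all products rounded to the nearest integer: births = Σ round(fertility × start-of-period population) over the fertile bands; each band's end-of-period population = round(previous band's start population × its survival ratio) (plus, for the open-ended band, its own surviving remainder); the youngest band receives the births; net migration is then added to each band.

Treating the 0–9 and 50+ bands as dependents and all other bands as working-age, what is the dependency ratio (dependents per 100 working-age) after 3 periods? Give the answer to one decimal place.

Numbering the bands 1..6 from youngest to oldest:
— Period 1 —
Births: 900 * 0.544 = 490 ; 2110 * 0.084 = 177 → 667
Band 2: 520 * 0.944 = 491
Band 3: 650 * 0.956 = 621
Band 4: 900 * 0.934 = 841
Band 5: 2110 * 0.935 = 1973
Band 6: 1510 * 0.961 + 1670 * 0.47 = 1451 + 785 = 2236
Net migration: Band 2 + 130 → 621
Population now: 0–9=667, 10–19=621, 20–29=621, 30–39=841, 40–49=1973, 50+=2236
— Period 2 —
Births: 621 * 0.544 = 338 ; 841 * 0.084 = 71 → 409
Band 2: 667 * 0.944 = 630
Band 3: 621 * 0.956 = 594
Band 4: 621 * 0.934 = 580
Band 5: 841 * 0.935 = 786
Band 6: 1973 * 0.961 + 2236 * 0.47 = 1896 + 1051 = 2947
Net migration: Band 2 + 130 → 760
Population now: 0–9=409, 10–19=760, 20–29=594, 30–39=580, 40–49=786, 50+=2947
— Period 3 —
Births: 594 * 0.544 = 323 ; 580 * 0.084 = 49 → 372
Band 2: 409 * 0.944 = 386
Band 3: 760 * 0.956 = 727
Band 4: 594 * 0.934 = 555
Band 5: 580 * 0.935 = 542
Band 6: 786 * 0.961 + 2947 * 0.47 = 755 + 1385 = 2140
Net migration: Band 2 + 130 → 516
Population now: 0–9=372, 10–19=516, 20–29=727, 30–39=555, 40–49=542, 50+=2140
Dependents (band 0–9 + band 50+) = 372 + 2140 = 2512; working-age = 2340; ratio = 2512/2340 × 100 = 107.4

107.4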